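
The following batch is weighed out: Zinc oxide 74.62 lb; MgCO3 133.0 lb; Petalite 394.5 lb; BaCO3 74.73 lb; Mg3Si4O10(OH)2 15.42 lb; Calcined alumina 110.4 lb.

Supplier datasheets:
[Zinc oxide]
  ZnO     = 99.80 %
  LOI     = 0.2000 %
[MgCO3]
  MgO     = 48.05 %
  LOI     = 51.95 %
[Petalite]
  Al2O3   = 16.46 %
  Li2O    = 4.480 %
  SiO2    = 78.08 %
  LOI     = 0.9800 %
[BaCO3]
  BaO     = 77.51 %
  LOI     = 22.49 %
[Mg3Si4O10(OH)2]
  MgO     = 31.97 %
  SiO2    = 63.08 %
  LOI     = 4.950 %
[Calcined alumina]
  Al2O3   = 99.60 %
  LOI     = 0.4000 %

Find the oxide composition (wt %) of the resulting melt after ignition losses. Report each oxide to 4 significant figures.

Glass mass = 711.5 lb (batch 802.7 − LOI 91.12).
Composition: MgO 9.674%, Al2O3 24.58%, BaO 8.140%, ZnO 10.47%, Li2O 2.484%, SiO2 44.66%

Working values appear (rounded to 4 significant digits) when written out; the whole derivation keeps full precision through the solve — each reported value takes exactly one rounding; derived quantities are computed at full precision (six oxide percentages, yield, the totals, LOI, net glass mass) using the weight values on 711.5 lb of glass, as they appear in either problem or answer.
Mass of each oxide from the mix:
  MgO: 133.0·0.4805 + 15.42·0.3197 = 68.84 lb
  Al2O3: 394.5·0.1646 + 110.4·0.9960 = 174.9 lb
  BaO: 74.73·0.7751 = 57.92 lb
  ZnO: 74.62·0.9980 = 74.47 lb
  Li2O: 394.5·0.04480 = 17.67 lb
  SiO2: 394.5·0.7808 + 15.42·0.6308 = 317.8 lb
LOI: 74.62·0.002000 + 133.0·0.5195 + 394.5·0.009800 + 74.73·0.2249 + 15.42·0.04950 + 110.4·0.004000 = 91.12 lb
Resulting glass, batch − LOI: 802.7 − 91.12 = 711.5 lb (consistent with Σ oxide mass)
percent share: oxide ÷ glass, ×100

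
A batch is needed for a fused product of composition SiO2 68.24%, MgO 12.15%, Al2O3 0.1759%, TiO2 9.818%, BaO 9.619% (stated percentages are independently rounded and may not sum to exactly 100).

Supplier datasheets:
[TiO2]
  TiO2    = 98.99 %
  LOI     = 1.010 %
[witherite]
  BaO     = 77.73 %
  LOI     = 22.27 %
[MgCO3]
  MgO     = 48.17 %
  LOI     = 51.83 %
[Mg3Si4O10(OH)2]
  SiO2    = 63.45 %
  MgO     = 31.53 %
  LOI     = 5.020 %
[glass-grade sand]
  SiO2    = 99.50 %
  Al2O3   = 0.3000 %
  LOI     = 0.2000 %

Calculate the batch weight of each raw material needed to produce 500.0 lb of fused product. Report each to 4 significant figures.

Exact precision is kept throughout; the intermediate values are displayed (rounded to 4 significant figures) in the printout; every reported figure sees exactly one rounding — derived quantities are recomputed in full float precision (the yield, totals, five oxide percentages, LOI, glass mass) using the weight values per 500.0 lb of glass exactly as printed in the question or the answer.
Target oxide masses per 500.0 lb fused product:
  SiO2: 68.24% × 500.0 = 341.2 lb
  MgO: 12.15% × 500.0 = 60.75 lb
  Al2O3: 0.1759% × 500.0 = 0.8795 lb
  TiO2: 9.818% × 500.0 = 49.09 lb
  BaO: 9.619% × 500.0 = 48.10 lb
Verifying the oxide balance per the reported batch figures, at the basis given (summed amounts equal target values up to rounding of the answer):
  SiO2: 78.01·0.6345 + 293.2·0.9950 = 341.2 lb (target 341.2 lb)
  MgO: 75.05·0.4817 + 78.01·0.3153 = 60.75 lb (target 60.75 lb)
  Al2O3: 293.2·0.003000 = 0.8796 lb (target 0.8795 lb)
  TiO2: 49.59·0.9899 = 49.09 lb (target 49.09 lb)
  BaO: 61.87·0.7773 = 48.09 lb (target 48.10 lb)
Glass-mass bookkeeping: net batch after ignition = 500.0 lb (the Σ of target masses is 500.0 lb; basis as stated: 500.0 lb — differing by rounding only).
Whole-batch sum: Σ batch = 557.7 lb; LOI loss = Σ batch·LOI = 57.68 lb; as yield: glass ÷ batch → 89.66%.

Batch per 500.0 lb fused product:
  TiO2: 49.59 lb
  witherite: 61.87 lb
  MgCO3: 75.05 lb
  Mg3Si4O10(OH)2: 78.01 lb
  glass-grade sand: 293.2 lb
Total batch = 557.7 lb; LOI loss = 57.68 lb; yield = 89.66%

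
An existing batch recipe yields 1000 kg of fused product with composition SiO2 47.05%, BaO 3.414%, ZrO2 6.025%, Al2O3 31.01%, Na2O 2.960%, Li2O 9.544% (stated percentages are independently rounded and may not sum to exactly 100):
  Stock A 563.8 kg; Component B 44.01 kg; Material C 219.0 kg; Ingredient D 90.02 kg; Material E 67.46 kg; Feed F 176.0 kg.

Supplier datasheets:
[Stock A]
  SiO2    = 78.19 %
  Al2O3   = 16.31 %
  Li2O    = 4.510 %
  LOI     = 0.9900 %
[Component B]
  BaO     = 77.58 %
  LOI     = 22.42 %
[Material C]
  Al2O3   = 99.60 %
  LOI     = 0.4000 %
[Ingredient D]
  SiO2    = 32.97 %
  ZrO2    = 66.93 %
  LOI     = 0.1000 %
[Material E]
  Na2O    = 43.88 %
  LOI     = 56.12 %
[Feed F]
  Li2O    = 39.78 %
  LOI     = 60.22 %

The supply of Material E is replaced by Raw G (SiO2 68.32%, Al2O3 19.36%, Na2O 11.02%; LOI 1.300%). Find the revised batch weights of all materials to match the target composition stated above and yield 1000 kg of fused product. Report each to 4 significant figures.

Revised batch per 1000 kg fused product:
  Stock A: 329.1 kg
  Component B: 44.01 kg
  Material C: 205.2 kg
  Ingredient D: 90.02 kg
  Raw G: 268.6 kg
  Feed F: 202.6 kg
Total batch = 1140 kg; LOI loss = 139.5 kg

All arithmetic runs at exact precision from start to finish; mid-chain values appear rounded off to 4 significant digits between the steps; a single rounding completes each reported figure; all derived quantities are carried from the weighed amounts at 1000 kg of glass in full precision (ignition loss, the totals, six oxide percentages, the yield, net glass mass), exactly as printed in the problem or the answer.
Target oxide masses per 1000 kg fused product:
  SiO2: 47.05% × 1000 = 470.5 kg
  BaO: 3.414% × 1000 = 34.14 kg
  ZrO2: 6.025% × 1000 = 60.25 kg
  Al2O3: 31.01% × 1000 = 310.1 kg
  Na2O: 2.960% × 1000 = 29.60 kg
  Li2O: 9.544% × 1000 = 95.44 kg
Oxide-by-oxide audit given the weights on record, versus the basis set out (sum by sum, the targets are met inside rounding margins):
  SiO2: 329.1·0.7819 + 90.02·0.3297 + 268.6·0.6832 = 470.5 kg (target 470.5 kg)
  BaO: 44.01·0.7758 = 34.14 kg (target 34.14 kg)
  ZrO2: 90.02·0.6693 = 60.25 kg (target 60.25 kg)
  Al2O3: 329.1·0.1631 + 205.2·0.9960 + 268.6·0.1936 = 310.1 kg (target 310.1 kg)
  Na2O: 268.6·0.1102 = 29.60 kg (target 29.60 kg)
  Li2O: 329.1·0.04510 + 202.6·0.3978 = 95.44 kg (target 95.44 kg)
Glass-mass sanity pass: batch total minus LOI = 1000 kg (summing oxide targets gives 1000 kg; basis as stated: 1000 kg — any gap is answer rounding).
Batch total: Σ batch = 1140 kg; LOI removed, Σ of batch·LOI: 139.5 kg; yield: glass divided by total = 87.76%.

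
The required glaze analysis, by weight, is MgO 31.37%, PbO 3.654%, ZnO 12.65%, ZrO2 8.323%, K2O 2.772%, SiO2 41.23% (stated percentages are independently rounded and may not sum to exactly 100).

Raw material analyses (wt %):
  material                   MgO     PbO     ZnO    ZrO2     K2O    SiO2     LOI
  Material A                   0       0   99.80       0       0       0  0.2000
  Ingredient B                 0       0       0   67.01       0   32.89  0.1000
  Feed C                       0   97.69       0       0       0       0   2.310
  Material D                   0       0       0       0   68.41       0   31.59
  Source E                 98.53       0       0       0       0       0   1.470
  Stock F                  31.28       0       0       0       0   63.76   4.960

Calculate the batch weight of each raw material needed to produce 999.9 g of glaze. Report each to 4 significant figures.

Batch per 999.9 g glaze:
  Material A: 126.7 g
  Ingredient B: 124.2 g
  Feed C: 37.40 g
  Material D: 40.52 g
  Source E: 133.4 g
  Stock F: 582.5 g
Total batch = 1045 g; LOI loss = 44.89 g; yield = 95.70%

Values along the way appear, rounded to four significant figures, across the worked steps — every computation carries exact precision through every step — every reported value carries a single rounding. Derived quantities are computed at full float precision (glass mass, ignition loss, the six compositions, the yield, totals) using the weight values at 999.9 g of glass precisely as stated by the problem or the answer.
Target oxide masses per 999.9 g glaze:
  MgO: 31.37% × 999.9 = 313.7 g
  PbO: 3.654% × 999.9 = 36.54 g
  ZnO: 12.65% × 999.9 = 126.5 g
  ZrO2: 8.323% × 999.9 = 83.22 g
  K2O: 2.772% × 999.9 = 27.72 g
  SiO2: 41.23% × 999.9 = 412.3 g
Mass-balance tally per oxide with the batch weights as given, against the basis in use (target by target, the sums agree within answer rounding):
  MgO: 133.4·0.9853 + 582.5·0.3128 = 313.6 g (target 313.7 g)
  PbO: 37.40·0.9769 = 36.54 g (target 36.54 g)
  ZnO: 126.7·0.9980 = 126.4 g (target 126.5 g)
  ZrO2: 124.2·0.6701 = 83.23 g (target 83.22 g)
  K2O: 40.52·0.6841 = 27.72 g (target 27.72 g)
  SiO2: 124.2·0.3289 + 582.5·0.6376 = 412.3 g (target 412.3 g)
Glass-mass closure: total charge less LOI = 999.8 g (the Σ of target masses is 999.9 g; basis as stated: 999.9 g — rounding explains the deltas).
Whole-batch sum: Σ batch = 1045 g; the LOI term Σ batch·LOI equals 44.89 g; yield = glass ÷ total batch = 95.70%.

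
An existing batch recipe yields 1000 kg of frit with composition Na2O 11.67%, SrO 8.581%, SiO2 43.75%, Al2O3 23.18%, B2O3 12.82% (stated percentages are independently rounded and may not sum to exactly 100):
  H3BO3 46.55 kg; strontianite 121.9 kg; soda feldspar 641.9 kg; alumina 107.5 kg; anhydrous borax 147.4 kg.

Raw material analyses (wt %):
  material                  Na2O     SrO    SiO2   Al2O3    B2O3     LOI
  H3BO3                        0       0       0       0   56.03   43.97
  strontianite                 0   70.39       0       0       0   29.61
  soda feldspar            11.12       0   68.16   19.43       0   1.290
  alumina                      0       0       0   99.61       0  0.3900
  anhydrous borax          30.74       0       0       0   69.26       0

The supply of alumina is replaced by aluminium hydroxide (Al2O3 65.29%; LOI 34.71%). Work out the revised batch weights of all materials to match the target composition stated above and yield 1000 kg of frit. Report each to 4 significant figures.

Revised batch per 1000 kg frit:
  H3BO3: 46.55 kg
  strontianite: 121.9 kg
  soda feldspar: 641.9 kg
  aluminium hydroxide: 164.0 kg
  anhydrous borax: 147.4 kg
Total batch = 1122 kg; LOI loss = 121.8 kg

In-progress results are displayed rounded off to 4 significant figures within the worked lines. Every computation maintains exact precision at each step. Each reported result sees exactly one rounding. Derived quantities are rebuilt using the weight values for 1000 kg of glass in full float precision (ignition loss, net glass mass, the yield, five oxide percentages, totals) precisely as stated by question or answer.
Target masses of each oxide per 1000 kg frit:
  Na2O: 11.67% × 1000 = 116.7 kg
  SrO: 8.581% × 1000 = 85.81 kg
  SiO2: 43.75% × 1000 = 437.5 kg
  Al2O3: 23.18% × 1000 = 231.8 kg
  B2O3: 12.82% × 1000 = 128.2 kg
A balance pass over the oxides, per the reported batch figures, versus the basis set out (each sum matches its target mass exact up to rounding of places):
  Na2O: 641.9·0.1112 + 147.4·0.3074 = 116.7 kg (target 116.7 kg)
  SrO: 121.9·0.7039 = 85.81 kg (target 85.81 kg)
  SiO2: 641.9·0.6816 = 437.5 kg (target 437.5 kg)
  Al2O3: 641.9·0.1943 + 164.0·0.6529 = 231.8 kg (target 231.8 kg)
  B2O3: 46.55·0.5603 + 147.4·0.6926 = 128.2 kg (target 128.2 kg)
The glass-mass cross-check: net batch after ignition = 1000 kg (the Σ of target masses is 1000 kg; against the stated basis, 1000 kg — rounding explains the deltas).
Summing the batch: Σ batch = 1122 kg; LOI removed, Σ of batch·LOI: 121.8 kg; yield = glass ÷ total batch = 89.14%.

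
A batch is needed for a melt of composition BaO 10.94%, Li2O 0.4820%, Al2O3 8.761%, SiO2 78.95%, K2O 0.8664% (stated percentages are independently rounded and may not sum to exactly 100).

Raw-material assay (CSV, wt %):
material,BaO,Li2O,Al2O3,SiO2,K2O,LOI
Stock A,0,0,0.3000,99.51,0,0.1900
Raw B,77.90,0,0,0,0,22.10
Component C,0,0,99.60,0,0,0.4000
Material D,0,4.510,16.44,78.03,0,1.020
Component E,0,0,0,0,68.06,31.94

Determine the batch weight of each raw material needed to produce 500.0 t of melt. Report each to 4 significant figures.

Batch per 500.0 t melt:
  Stock A: 354.8 t
  Raw B: 70.22 t
  Component C: 34.09 t
  Material D: 53.44 t
  Component E: 6.365 t
Total batch = 518.9 t; LOI loss = 18.91 t; yield = 96.36%

Working values appear (rounded to four significant digits) on the page — all arithmetic maintains full float precision end to end; a single rounding finalizes every reported value; the derived quantities, including glass mass, LOI, the yield, totals, the five compositions, are recomputed starting from the weights for 500.0 t of glass in exact precision, as given in the problem or the answer.
Oxide mass targets, per 500.0 t melt:
  BaO: 10.94% × 500.0 = 54.70 t
  Li2O: 0.4820% × 500.0 = 2.410 t
  Al2O3: 8.761% × 500.0 = 43.80 t
  SiO2: 78.95% × 500.0 = 394.8 t
  K2O: 0.8664% × 500.0 = 4.332 t
A balance pass over the oxides, with the batch weights as given, on the stated basis (sum by sum, the targets are met exact up to rounding of places):
  BaO: 70.22·0.7790 = 54.70 t (target 54.70 t)
  Li2O: 53.44·0.04510 = 2.410 t (target 2.410 t)
  Al2O3: 354.8·0.003000 + 34.09·0.9960 + 53.44·0.1644 = 43.80 t (target 43.80 t)
  SiO2: 354.8·0.9951 + 53.44·0.7803 = 394.8 t (target 394.8 t)
  K2O: 6.365·0.6806 = 4.332 t (target 4.332 t)
Glass-mass bookkeeping: total charge less LOI = 500.0 t (oxide target masses add up to 500.0 t; with the basis standing at 500.0 t — a pure rounding effect).
Whole-batch sum: Σ batch = 518.9 t; the LOI term Σ batch·LOI equals 18.91 t; yield, glass over the total, = 96.36%.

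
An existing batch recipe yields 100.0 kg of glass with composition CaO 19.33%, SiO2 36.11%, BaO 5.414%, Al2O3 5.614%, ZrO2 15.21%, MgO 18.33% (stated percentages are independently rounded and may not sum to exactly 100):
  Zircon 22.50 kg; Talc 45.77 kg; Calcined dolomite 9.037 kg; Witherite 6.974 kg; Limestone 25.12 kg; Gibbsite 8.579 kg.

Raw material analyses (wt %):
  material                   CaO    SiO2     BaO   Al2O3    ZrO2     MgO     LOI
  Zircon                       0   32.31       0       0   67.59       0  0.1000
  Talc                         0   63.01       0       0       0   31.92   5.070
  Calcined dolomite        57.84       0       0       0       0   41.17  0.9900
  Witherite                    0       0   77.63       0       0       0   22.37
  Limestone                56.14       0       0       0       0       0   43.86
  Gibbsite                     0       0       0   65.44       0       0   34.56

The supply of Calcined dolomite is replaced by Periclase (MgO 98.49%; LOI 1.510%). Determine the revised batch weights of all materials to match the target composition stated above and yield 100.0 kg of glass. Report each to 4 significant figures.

Revised batch per 100.0 kg glass:
  Zircon: 22.50 kg
  Talc: 45.77 kg
  Periclase: 3.778 kg
  Witherite: 6.974 kg
  Limestone: 34.43 kg
  Gibbsite: 8.579 kg
Total batch = 122.0 kg; LOI loss = 22.03 kg

Mid-chain values are displayed, with 4-significant-digit rounding, across the worked steps; all internal work maintains full float precision through every step. Each reported value is rounded once only — all derived quantities, which include glass mass, totals, six oxide percentages, ignition loss, yield, are re-derived at exact precision, as written in the question or the answer, from the weighed amounts at 100.0 kg of glass.
The oxide mass targets at 100.0 kg glass:
  CaO: 19.33% × 100.0 = 19.33 kg
  SiO2: 36.11% × 100.0 = 36.11 kg
  BaO: 5.414% × 100.0 = 5.414 kg
  Al2O3: 5.614% × 100.0 = 5.614 kg
  ZrO2: 15.21% × 100.0 = 15.21 kg
  MgO: 18.33% × 100.0 = 18.33 kg
Balance tally, oxide-wise, applying the batch weights above, for the quoted basis mass (target by target, the sums agree within answer rounding):
  CaO: 34.43·0.5614 = 19.33 kg (target 19.33 kg)
  SiO2: 22.50·0.3231 + 45.77·0.6301 = 36.11 kg (target 36.11 kg)
  BaO: 6.974·0.7763 = 5.414 kg (target 5.414 kg)
  Al2O3: 8.579·0.6544 = 5.614 kg (target 5.614 kg)
  ZrO2: 22.50·0.6759 = 15.21 kg (target 15.21 kg)
  MgO: 45.77·0.3192 + 3.778·0.9849 = 18.33 kg (target 18.33 kg)
Auditing the glass mass value: Σ batch − LOI loss = 100.0 kg (the Σ of target masses is 100.0 kg; with the basis standing at 100.0 kg — gaps are rounding artifacts).
Batch grand total — Σ batch = 122.0 kg; LOI loss = Σ batch·LOI = 22.03 kg; as yield: glass ÷ batch → 81.95%.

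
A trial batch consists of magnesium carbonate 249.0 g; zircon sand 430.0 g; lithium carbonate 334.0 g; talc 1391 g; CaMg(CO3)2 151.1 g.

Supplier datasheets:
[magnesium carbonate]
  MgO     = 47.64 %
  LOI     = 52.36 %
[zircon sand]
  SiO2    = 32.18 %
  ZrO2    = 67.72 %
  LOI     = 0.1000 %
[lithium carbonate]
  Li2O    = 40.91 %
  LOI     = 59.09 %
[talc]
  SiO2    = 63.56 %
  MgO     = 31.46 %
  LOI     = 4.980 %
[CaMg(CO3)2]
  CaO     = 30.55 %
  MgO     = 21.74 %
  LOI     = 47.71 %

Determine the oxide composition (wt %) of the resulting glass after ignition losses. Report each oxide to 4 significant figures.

Glass mass = 2086 g (batch 2555 − LOI 469.5).
Composition: Li2O 6.552%, SiO2 49.03%, CaO 2.213%, ZrO2 13.96%, MgO 28.25%

The whole derivation holds exact precision from first step to last — rounding to 4 significant digits applies to every intermediate as shown. A single rounding completes every reported figure; all derived quantities, which include the totals, LOI, glass mass, the five compositions, yield, are rebuilt at full float precision, exactly as shown in either problem or answer, from the weighed amounts per 2086 g of glass.
Delivered oxide masses:
  Li2O: 334.0·0.4091 = 136.6 g
  SiO2: 430.0·0.3218 + 1391·0.6356 = 1022 g
  CaO: 151.1·0.3055 = 46.16 g
  ZrO2: 430.0·0.6772 = 291.2 g
  MgO: 249.0·0.4764 + 1391·0.3146 + 151.1·0.2174 = 589.1 g
LOI: 249.0·0.5236 + 430.0·0.001000 + 334.0·0.5909 + 1391·0.04980 + 151.1·0.4771 = 469.5 g
Resulting glass, batch − LOI: 2555 − 469.5 = 2086 g (equal to the oxide-mass sum)
each wt % is 100 × oxide ÷ glass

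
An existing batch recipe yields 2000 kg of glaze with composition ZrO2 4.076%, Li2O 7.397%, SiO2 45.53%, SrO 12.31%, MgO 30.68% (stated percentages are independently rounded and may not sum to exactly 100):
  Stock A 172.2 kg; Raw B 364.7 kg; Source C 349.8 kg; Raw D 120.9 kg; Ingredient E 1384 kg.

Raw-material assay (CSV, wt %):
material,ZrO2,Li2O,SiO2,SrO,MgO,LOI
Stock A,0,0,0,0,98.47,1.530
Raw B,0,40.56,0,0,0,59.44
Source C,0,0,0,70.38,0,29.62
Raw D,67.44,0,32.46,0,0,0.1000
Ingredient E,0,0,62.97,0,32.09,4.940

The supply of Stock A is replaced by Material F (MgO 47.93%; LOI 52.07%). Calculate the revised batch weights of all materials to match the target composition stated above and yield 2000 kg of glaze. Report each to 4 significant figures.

Revised batch per 2000 kg glaze:
  Material F: 353.7 kg
  Raw B: 364.7 kg
  Source C: 349.8 kg
  Raw D: 120.9 kg
  Ingredient E: 1384 kg
Total batch = 2573 kg; LOI loss = 573.1 kg

Working values are printed (rounded to four significant digits) alongside each step. All arithmetic carries exact precision from first step to last; exactly one rounding is applied to each reported result; all derived quantities, which include LOI, five oxide percentages, totals, glass mass, yield, are rebuilt at exact precision, exactly as shown in the problem or the answer, starting from the weights for 2000 kg of glass.
Oxide mass targets, per 2000 kg glaze:
  ZrO2: 4.076% × 2000 = 81.52 kg
  Li2O: 7.397% × 2000 = 147.9 kg
  SiO2: 45.53% × 2000 = 910.6 kg
  SrO: 12.31% × 2000 = 246.2 kg
  MgO: 30.68% × 2000 = 613.6 kg
Oxide-by-oxide audit working from each reported weight, under the basis named above (sum by sum, the targets are met within answer rounding):
  ZrO2: 120.9·0.6744 = 81.53 kg (target 81.52 kg)
  Li2O: 364.7·0.4056 = 147.9 kg (target 147.9 kg)
  SiO2: 120.9·0.3246 + 1384·0.6297 = 910.7 kg (target 910.6 kg)
  SrO: 349.8·0.7038 = 246.2 kg (target 246.2 kg)
  MgO: 353.7·0.4793 + 1384·0.3209 = 613.7 kg (target 613.6 kg)
Auditing the glass mass value: whole batch net of LOI = 2000 kg (oxide target masses add up to 2000 kg; versus the stated basis of 2000 kg — rounding explains the deltas).
Batch grand total — Σ batch = 2573 kg; ignition loss, Σ(batch × LOI) = 573.1 kg; yield = glass ÷ total batch = 77.73%.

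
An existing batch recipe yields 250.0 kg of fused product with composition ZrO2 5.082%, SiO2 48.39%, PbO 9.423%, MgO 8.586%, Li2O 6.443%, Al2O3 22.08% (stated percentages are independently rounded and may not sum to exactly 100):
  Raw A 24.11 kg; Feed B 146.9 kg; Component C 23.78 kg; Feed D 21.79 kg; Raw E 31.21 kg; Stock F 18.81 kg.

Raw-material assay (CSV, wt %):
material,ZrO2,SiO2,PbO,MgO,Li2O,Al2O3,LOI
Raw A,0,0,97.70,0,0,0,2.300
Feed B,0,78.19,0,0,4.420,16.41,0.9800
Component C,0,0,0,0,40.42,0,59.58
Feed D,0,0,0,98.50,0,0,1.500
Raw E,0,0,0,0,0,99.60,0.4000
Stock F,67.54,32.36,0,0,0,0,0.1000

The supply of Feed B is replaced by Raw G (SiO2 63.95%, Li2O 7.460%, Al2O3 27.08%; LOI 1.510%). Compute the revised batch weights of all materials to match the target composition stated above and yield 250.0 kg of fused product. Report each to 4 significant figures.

Revised batch per 250.0 kg fused product:
  Raw A: 24.11 kg
  Raw G: 179.7 kg
  Component C: 6.693 kg
  Feed D: 21.79 kg
  Raw E: 6.576 kg
  Stock F: 18.81 kg
Total batch = 257.7 kg; LOI loss = 7.628 kg

Each numeric step runs at full precision at every stage — mid-chain values are displayed, rounded to 4 significant digits, between the steps. Exactly one rounding is applied to every reported value. The derived quantities (LOI, net glass mass, the yield, totals, the six compositions) are carried starting from the weights on 250.0 kg of glass in full float precision, precisely as stated by the problem or answer text.
Oxide-by-oxide targets in 250.0 kg fused product:
  ZrO2: 5.082% × 250.0 = 12.70 kg
  SiO2: 48.39% × 250.0 = 121.0 kg
  PbO: 9.423% × 250.0 = 23.56 kg
  MgO: 8.586% × 250.0 = 21.46 kg
  Li2O: 6.443% × 250.0 = 16.11 kg
  Al2O3: 22.08% × 250.0 = 55.20 kg
Oxide-by-oxide audit on the weights just shown, for the quoted basis mass (every target is met by its sum once rounding is allowed for):
  ZrO2: 18.81·0.6754 = 12.70 kg (target 12.70 kg)
  SiO2: 179.7·0.6395 + 18.81·0.3236 = 121.0 kg (target 121.0 kg)
  PbO: 24.11·0.9770 = 23.56 kg (target 23.56 kg)
  MgO: 21.79·0.9850 = 21.46 kg (target 21.46 kg)
  Li2O: 179.7·0.07460 + 6.693·0.4042 = 16.11 kg (target 16.11 kg)
  Al2O3: 179.7·0.2708 + 6.576·0.9960 = 55.21 kg (target 55.20 kg)
Mass balance on the glass: whole batch net of LOI = 250.1 kg (the targets, summed, come to 250.0 kg; the stated basis being 250.0 kg — any gap is answer rounding).
Whole-batch sum: Σ batch = 257.7 kg; LOI loss = Σ batch·LOI = 7.628 kg; yield = glass ÷ total batch = 97.04%.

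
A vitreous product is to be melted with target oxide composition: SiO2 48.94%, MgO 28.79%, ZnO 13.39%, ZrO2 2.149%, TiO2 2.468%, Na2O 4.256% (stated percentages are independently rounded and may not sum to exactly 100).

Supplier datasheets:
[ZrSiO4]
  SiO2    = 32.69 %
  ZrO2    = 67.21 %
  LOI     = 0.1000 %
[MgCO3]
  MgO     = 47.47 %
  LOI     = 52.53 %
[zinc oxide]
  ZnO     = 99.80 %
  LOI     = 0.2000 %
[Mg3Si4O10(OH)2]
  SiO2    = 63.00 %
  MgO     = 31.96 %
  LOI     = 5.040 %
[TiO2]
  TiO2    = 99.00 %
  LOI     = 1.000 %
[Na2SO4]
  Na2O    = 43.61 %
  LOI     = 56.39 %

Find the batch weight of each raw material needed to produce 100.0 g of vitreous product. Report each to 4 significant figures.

The whole derivation holds exact precision from start to finish; intermediates appear rounded off to 4 significant figures across the worked steps — exactly one rounding is applied to every reported result — derived quantities, including totals, six oxide percentages, LOI, net glass mass, yield, are re-derived from the weighed amounts per 100.0 g of glass in full float precision exactly as printed in problem or answer.
Target masses of each oxide per 100.0 g vitreous product:
  SiO2: 48.94% × 100.0 = 48.94 g
  MgO: 28.79% × 100.0 = 28.79 g
  ZnO: 13.39% × 100.0 = 13.39 g
  ZrO2: 2.149% × 100.0 = 2.149 g
  TiO2: 2.468% × 100.0 = 2.468 g
  Na2O: 4.256% × 100.0 = 4.256 g
Oxide-by-oxide audit using the reported weights, per the basis as stated (delivered sums recover each target modulo rounding of the values):
  SiO2: 3.197·0.3269 + 76.02·0.6300 = 48.94 g (target 48.94 g)
  MgO: 9.465·0.4747 + 76.02·0.3196 = 28.79 g (target 28.79 g)
  ZnO: 13.42·0.9980 = 13.39 g (target 13.39 g)
  ZrO2: 3.197·0.6721 = 2.149 g (target 2.149 g)
  TiO2: 2.493·0.9900 = 2.468 g (target 2.468 g)
  Na2O: 9.759·0.4361 = 4.256 g (target 4.256 g)
The glass-mass cross-check: batch Σ − ignition loss = 99.99 g (the Σ of target masses is 99.99 g; versus the stated basis of 100.0 g — gaps are rounding artifacts).
Whole-batch sum: Σ batch = 114.4 g; Σ batch·LOI gives LOI loss = 14.36 g; yield = glass ÷ total batch = 87.44%.

Batch per 100.0 g vitreous product:
  ZrSiO4: 3.197 g
  MgCO3: 9.465 g
  zinc oxide: 13.42 g
  Mg3Si4O10(OH)2: 76.02 g
  TiO2: 2.493 g
  Na2SO4: 9.759 g
Total batch = 114.4 g; LOI loss = 14.36 g; yield = 87.44%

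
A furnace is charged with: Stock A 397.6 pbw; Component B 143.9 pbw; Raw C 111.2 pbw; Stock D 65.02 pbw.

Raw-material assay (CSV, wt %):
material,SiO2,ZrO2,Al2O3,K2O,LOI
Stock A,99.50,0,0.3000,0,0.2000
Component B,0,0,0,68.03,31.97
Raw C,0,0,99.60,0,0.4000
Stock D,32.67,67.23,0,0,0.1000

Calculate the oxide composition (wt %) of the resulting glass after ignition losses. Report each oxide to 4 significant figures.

The intermediate values are printed rounded to four significant figures. All internal work holds full float precision from start to finish. Every reported value is rounded just once — all derived quantities, including the four compositions, ignition loss, glass mass, totals, the yield, are carried from the batch weights on 670.4 pbw of glass at full float precision, as they appear in problem or answer.
What the batch supplies per oxide:
  SiO2: 397.6·0.9950 + 65.02·0.3267 = 416.9 pbw
  ZrO2: 65.02·0.6723 = 43.71 pbw
  Al2O3: 397.6·0.003000 + 111.2·0.9960 = 111.9 pbw
  K2O: 143.9·0.6803 = 97.90 pbw
LOI: 397.6·0.002000 + 143.9·0.3197 + 111.2·0.004000 + 65.02·0.001000 = 47.31 pbw
Glass = total batch minus LOI = 717.7 − 47.31 = 670.4 pbw (= the summed oxide contributions)
each oxide over glass, ×100, is wt %

Glass mass = 670.4 pbw (batch 717.7 − LOI 47.31).
Composition: SiO2 62.18%, ZrO2 6.520%, Al2O3 16.70%, K2O 14.60%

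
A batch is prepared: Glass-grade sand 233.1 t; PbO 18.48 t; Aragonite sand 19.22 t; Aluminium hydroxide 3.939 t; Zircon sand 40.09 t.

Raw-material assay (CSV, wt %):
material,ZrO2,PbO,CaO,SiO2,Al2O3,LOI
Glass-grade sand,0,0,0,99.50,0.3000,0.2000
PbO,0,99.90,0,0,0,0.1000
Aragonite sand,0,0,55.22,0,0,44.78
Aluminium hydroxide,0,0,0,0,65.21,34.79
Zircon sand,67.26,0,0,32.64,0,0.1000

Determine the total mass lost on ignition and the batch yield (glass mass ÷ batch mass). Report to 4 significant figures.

LOI loss = 10.50 t; glass = 304.3 t; yield = 96.66%

Values along the way appear (rounded to four significant digits) in the working. The working math holds full precision through the solve. A single rounding finalizes each reported figure — the derived quantities are recomputed in exact precision (ignition loss, net glass mass, totals, five oxide percentages, the yield) from the weighed amounts on 304.3 t of glass as set out in the problem or the answer.
LOI of each material in turn:
  Glass-grade sand: 233.1 × 0.002000 = 0.4662 t
  PbO: 18.48 × 0.001000 = 0.01848 t
  Aragonite sand: 19.22 × 0.4478 = 8.607 t
  Aluminium hydroxide: 3.939 × 0.3479 = 1.370 t
  Zircon sand: 40.09 × 0.001000 = 0.04009 t
Total LOI = 10.50 t
Glass = batch − LOI = 314.8 − 10.50 = 304.3 t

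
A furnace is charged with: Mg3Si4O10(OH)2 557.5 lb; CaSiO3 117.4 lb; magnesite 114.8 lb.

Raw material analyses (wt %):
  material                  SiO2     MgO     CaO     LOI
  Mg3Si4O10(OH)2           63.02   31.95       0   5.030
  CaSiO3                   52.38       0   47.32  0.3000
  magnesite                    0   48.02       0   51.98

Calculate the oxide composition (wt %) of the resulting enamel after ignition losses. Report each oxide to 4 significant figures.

Glass mass = 701.6 lb (batch 789.7 − LOI 88.07).
Composition: SiO2 58.84%, MgO 33.24%, CaO 7.918%

Mid-chain values are printed, rounded to 4 significant figures, between the steps — each numeric step carries full precision through every step; each reported number undergoes a single rounding — the derived quantities are carried using the weight values per 701.6 lb of glass at exact precision (ignition loss, three oxide percentages, totals, yield, glass mass), exactly as printed in problem or answer.
Per-oxide mass from batch:
  SiO2: 557.5·0.6302 + 117.4·0.5238 = 412.8 lb
  MgO: 557.5·0.3195 + 114.8·0.4802 = 233.2 lb
  CaO: 117.4·0.4732 = 55.55 lb
LOI: 557.5·0.05030 + 117.4·0.003000 + 114.8·0.5198 = 88.07 lb
batch − LOI leaves glass = 789.7 − 88.07 = 701.6 lb (the oxide masses sum to this)
wt % = oxide mass / glass mass × 100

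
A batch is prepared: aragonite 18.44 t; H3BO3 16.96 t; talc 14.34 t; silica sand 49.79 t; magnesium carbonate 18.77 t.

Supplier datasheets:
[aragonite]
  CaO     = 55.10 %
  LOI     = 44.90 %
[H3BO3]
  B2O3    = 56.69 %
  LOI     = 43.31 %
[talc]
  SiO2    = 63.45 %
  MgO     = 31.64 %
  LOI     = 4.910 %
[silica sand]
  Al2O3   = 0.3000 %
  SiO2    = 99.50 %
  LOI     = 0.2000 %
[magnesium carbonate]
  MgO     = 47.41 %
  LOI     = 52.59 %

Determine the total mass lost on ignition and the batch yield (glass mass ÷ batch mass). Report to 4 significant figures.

LOI loss = 26.30 t; glass = 92.00 t; yield = 77.77%

Each numeric step runs at full precision through every step — working values are displayed (rounded to 4 significant figures) across the worked steps — every reported result is rounded only once. All derived quantities (yield, LOI, the five compositions, totals, glass mass) are recomputed from the batch weights at 92.00 t of glass in full float precision, as quoted within the question or the answer.
Each material's LOI contribution:
  aragonite: 18.44 × 0.4490 = 8.280 t
  H3BO3: 16.96 × 0.4331 = 7.345 t
  talc: 14.34 × 0.04910 = 0.7041 t
  silica sand: 49.79 × 0.002000 = 0.09958 t
  magnesium carbonate: 18.77 × 0.5259 = 9.871 t
Total LOI = 26.30 t
Glass = batch − LOI = 118.3 − 26.30 = 92.00 t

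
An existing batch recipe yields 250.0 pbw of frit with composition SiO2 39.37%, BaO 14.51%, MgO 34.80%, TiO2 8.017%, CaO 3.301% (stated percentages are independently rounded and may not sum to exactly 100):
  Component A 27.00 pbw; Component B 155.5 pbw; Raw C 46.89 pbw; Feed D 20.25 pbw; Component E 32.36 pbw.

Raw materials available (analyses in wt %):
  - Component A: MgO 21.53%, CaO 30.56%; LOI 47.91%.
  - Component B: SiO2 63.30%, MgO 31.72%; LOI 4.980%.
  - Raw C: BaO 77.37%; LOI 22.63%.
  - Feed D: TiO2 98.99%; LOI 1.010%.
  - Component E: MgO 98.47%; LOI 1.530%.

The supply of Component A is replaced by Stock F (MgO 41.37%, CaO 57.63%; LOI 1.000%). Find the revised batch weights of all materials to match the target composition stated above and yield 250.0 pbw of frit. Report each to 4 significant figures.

Revised batch per 250.0 pbw frit:
  Stock F: 14.32 pbw
  Component B: 155.5 pbw
  Raw C: 46.89 pbw
  Feed D: 20.25 pbw
  Component E: 32.25 pbw
Total batch = 269.2 pbw; LOI loss = 19.20 pbw

Intermediates appear (rounded to four significant figures) between the steps; the whole derivation holds full precision through every step; a single rounding produces every reported number — all derived quantities, which include LOI, yield, five oxide percentages, the totals, net glass mass, are rebuilt in full precision, as set out in the problem or answer text, using the weight values per 250.0 pbw of glass.
Target oxide masses per 250.0 pbw frit:
  SiO2: 39.37% × 250.0 = 98.42 pbw
  BaO: 14.51% × 250.0 = 36.28 pbw
  MgO: 34.80% × 250.0 = 87.00 pbw
  TiO2: 8.017% × 250.0 = 20.04 pbw
  CaO: 3.301% × 250.0 = 8.252 pbw
Oxide-by-oxide audit given the weights on record, versus the basis set out (oxide sums agree with the targets up to rounding of the answer):
  SiO2: 155.5·0.6330 = 98.43 pbw (target 98.42 pbw)
  BaO: 46.89·0.7737 = 36.28 pbw (target 36.28 pbw)
  MgO: 14.32·0.4137 + 155.5·0.3172 + 32.25·0.9847 = 87.01 pbw (target 87.00 pbw)
  TiO2: 20.25·0.9899 = 20.05 pbw (target 20.04 pbw)
  CaO: 14.32·0.5763 = 8.253 pbw (target 8.252 pbw)
Glass mass check: total charge less LOI = 250.0 pbw (targets for the oxides total 250.0 pbw; basis as stated: 250.0 pbw — any gap is answer rounding).
Adding the batch up: Σ batch = 269.2 pbw; ignition loss, Σ(batch × LOI) = 19.20 pbw; yield: glass divided by total = 92.87%.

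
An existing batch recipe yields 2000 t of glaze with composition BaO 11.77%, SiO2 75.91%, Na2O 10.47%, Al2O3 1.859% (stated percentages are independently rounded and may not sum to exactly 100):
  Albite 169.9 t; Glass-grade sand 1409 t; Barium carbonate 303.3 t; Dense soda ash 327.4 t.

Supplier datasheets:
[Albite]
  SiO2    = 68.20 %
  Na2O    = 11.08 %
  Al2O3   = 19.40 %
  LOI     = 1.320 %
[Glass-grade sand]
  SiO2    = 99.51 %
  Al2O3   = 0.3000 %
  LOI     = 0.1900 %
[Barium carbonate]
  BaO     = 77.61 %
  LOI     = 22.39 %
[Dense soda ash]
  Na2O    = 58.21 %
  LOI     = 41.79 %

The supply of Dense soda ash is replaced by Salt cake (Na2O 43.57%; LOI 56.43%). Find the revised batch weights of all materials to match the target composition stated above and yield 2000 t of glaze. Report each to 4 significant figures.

Rounding to 4 significant digits extends to every mid-chain value as printed; the whole derivation carries exact precision at all times — a single rounding completes every reported number — derived quantities (yield, glass mass, the four compositions, totals, ignition loss) are rebuilt from the batch weights at 2000 t of glass at exact precision, precisely as stated by either problem or answer.
Target masses of each oxide per 2000 t glaze:
  BaO: 11.77% × 2000 = 235.4 t
  SiO2: 75.91% × 2000 = 1518 t
  Na2O: 10.47% × 2000 = 209.4 t
  Al2O3: 1.859% × 2000 = 37.18 t
Per-oxide balance check working from each reported weight, relative to the basis at hand (target by target, the sums agree exact up to rounding of places):
  BaO: 303.3·0.7761 = 235.4 t (target 235.4 t)
  SiO2: 169.9·0.6820 + 1409·0.9951 = 1518 t (target 1518 t)
  Na2O: 169.9·0.1108 + 437.4·0.4357 = 209.4 t (target 209.4 t)
  Al2O3: 169.9·0.1940 + 1409·0.003000 = 37.19 t (target 37.18 t)
Glass-mass bookkeeping: total batch − LOI = 2000 t (per-oxide target masses sum to 2000 t; stated basis 2000 t — any gap is answer rounding).
Summing the batch: Σ batch = 2320 t; loss to ignition Σ batch·LOI = 319.7 t; the yield ratio, glass ÷ batch: 86.22%.

Revised batch per 2000 t glaze:
  Albite: 169.9 t
  Glass-grade sand: 1409 t
  Barium carbonate: 303.3 t
  Salt cake: 437.4 t
Total batch = 2320 t; LOI loss = 319.7 t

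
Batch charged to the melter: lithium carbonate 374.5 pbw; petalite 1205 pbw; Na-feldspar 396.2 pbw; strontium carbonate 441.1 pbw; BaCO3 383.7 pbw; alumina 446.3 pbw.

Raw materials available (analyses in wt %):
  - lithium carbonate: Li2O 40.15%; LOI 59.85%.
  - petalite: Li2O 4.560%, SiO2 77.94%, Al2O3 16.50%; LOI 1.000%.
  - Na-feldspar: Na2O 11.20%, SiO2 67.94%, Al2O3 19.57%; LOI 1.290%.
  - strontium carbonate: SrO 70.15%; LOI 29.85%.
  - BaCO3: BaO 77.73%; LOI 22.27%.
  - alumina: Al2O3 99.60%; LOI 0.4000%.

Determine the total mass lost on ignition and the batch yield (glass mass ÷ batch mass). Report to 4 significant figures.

All internal work maintains full float precision at each step. Mid-chain values are displayed rounded to four significant figures at each printed step. Each reported figure is rounded exactly once — all derived quantities, including the totals, ignition loss, six oxide percentages, yield, glass mass, are rebuilt using the weight values on 2787 pbw of glass in exact precision, precisely as stated by either problem or answer.
Each material's LOI contribution:
  lithium carbonate: 374.5 × 0.5985 = 224.1 pbw
  petalite: 1205 × 0.01000 = 12.05 pbw
  Na-feldspar: 396.2 × 0.01290 = 5.111 pbw
  strontium carbonate: 441.1 × 0.2985 = 131.7 pbw
  BaCO3: 383.7 × 0.2227 = 85.45 pbw
  alumina: 446.3 × 0.004000 = 1.785 pbw
Total LOI = 460.2 pbw
Glass = batch − LOI = 3247 − 460.2 = 2787 pbw

LOI loss = 460.2 pbw; glass = 2787 pbw; yield = 85.83%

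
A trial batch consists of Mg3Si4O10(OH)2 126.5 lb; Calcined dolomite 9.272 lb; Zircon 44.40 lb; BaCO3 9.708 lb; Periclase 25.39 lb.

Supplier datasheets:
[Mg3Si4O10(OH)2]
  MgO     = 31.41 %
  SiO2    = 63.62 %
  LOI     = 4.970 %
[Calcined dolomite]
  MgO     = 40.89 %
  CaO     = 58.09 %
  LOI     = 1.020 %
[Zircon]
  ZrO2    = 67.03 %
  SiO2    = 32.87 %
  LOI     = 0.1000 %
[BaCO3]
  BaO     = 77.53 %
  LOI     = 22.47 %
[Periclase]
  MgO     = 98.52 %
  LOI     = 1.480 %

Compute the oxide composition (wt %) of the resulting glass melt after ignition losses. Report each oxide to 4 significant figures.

Glass mass = 206.3 lb (batch 215.3 − LOI 8.983).
Composition: MgO 33.23%, CaO 2.611%, ZrO2 14.43%, BaO 3.649%, SiO2 46.09%

Rounding to 4 significant digits applies to every intermediate as shown — all arithmetic carries exact precision at all times; a single rounding yields each reported result — the derived quantities are re-derived using the weight values on 206.3 lb of glass at exact precision (LOI, net glass mass, totals, the five compositions, the yield) as set out in the problem or answer text.
Oxide-by-oxide delivered mass:
  MgO: 126.5·0.3141 + 9.272·0.4089 + 25.39·0.9852 = 68.54 lb
  CaO: 9.272·0.5809 = 5.386 lb
  ZrO2: 44.40·0.6703 = 29.76 lb
  BaO: 9.708·0.7753 = 7.527 lb
  SiO2: 126.5·0.6362 + 44.40·0.3287 = 95.07 lb
LOI: 126.5·0.04970 + 9.272·0.01020 + 44.40·0.001000 + 9.708·0.2247 + 25.39·0.01480 = 8.983 lb
Glass = total batch minus LOI = 215.3 − 8.983 = 206.3 lb (= Σ oxide masses)
wt % = oxide mass / glass mass × 100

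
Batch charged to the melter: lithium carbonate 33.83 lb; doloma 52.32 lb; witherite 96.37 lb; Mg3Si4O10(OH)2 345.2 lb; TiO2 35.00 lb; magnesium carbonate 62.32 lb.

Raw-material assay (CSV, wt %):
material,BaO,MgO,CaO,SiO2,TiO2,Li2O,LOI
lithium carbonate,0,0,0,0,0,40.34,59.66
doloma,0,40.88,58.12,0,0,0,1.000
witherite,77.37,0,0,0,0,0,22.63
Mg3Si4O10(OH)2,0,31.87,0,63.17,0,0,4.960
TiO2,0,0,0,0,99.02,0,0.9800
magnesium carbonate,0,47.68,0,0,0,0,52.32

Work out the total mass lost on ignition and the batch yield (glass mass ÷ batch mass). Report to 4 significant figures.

LOI loss = 92.59 lb; glass = 532.5 lb; yield = 85.19%

Values along the way are printed, with 4-significant-figure rounding, alongside each step; the whole derivation keeps full float precision throughout — a single rounding yields each reported result; the derived quantities (ignition loss, the six compositions, glass mass, totals, the yield) are re-derived from the weighed amounts at 532.5 lb of glass in exact precision as set out in question or answer.
Per-material ignition loss:
  lithium carbonate: 33.83 × 0.5966 = 20.18 lb
  doloma: 52.32 × 0.01000 = 0.5232 lb
  witherite: 96.37 × 0.2263 = 21.81 lb
  Mg3Si4O10(OH)2: 345.2 × 0.04960 = 17.12 lb
  TiO2: 35.00 × 0.009800 = 0.3430 lb
  magnesium carbonate: 62.32 × 0.5232 = 32.61 lb
Total LOI = 92.59 lb
Glass = batch − LOI = 625.0 − 92.59 = 532.5 lb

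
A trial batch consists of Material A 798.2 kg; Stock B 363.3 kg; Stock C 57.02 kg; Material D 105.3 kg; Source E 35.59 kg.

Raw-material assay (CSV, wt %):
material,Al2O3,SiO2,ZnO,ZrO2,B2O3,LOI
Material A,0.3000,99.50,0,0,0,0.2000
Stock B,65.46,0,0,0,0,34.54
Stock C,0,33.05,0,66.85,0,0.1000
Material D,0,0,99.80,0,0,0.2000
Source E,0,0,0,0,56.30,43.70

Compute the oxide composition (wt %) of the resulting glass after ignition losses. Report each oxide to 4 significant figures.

The working math carries exact precision at each step; intermediates are displayed (rounded to four significant figures) when written out — each reported value sees exactly one rounding. The derived quantities are rebuilt in exact precision (net glass mass, totals, the five compositions, yield, LOI) from the weighed amounts for 1217 kg of glass, precisely as stated by problem or answer.
What the batch supplies per oxide:
  Al2O3: 798.2·0.003000 + 363.3·0.6546 = 240.2 kg
  SiO2: 798.2·0.9950 + 57.02·0.3305 = 813.1 kg
  ZnO: 105.3·0.9980 = 105.1 kg
  ZrO2: 57.02·0.6685 = 38.12 kg
  B2O3: 35.59·0.5630 = 20.04 kg
LOI: 798.2·0.002000 + 363.3·0.3454 + 57.02·0.001000 + 105.3·0.002000 + 35.59·0.4370 = 142.9 kg
Glass = total batch minus LOI = 1359 − 142.9 = 1217 kg (consistent with Σ oxide mass)
percent by weight: oxide/glass ×100

Glass mass = 1217 kg (batch 1359 − LOI 142.9).
Composition: Al2O3 19.75%, SiO2 66.84%, ZnO 8.639%, ZrO2 3.133%, B2O3 1.647%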